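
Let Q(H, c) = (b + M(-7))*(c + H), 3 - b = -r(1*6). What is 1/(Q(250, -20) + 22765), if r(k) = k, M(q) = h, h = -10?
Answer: 1/22535 ≈ 4.4375e-5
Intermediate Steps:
M(q) = -10
b = 9 (b = 3 - (-1)*1*6 = 3 - (-1)*6 = 3 - 1*(-6) = 3 + 6 = 9)
Q(H, c) = -H - c (Q(H, c) = (9 - 10)*(c + H) = -(H + c) = -H - c)
1/(Q(250, -20) + 22765) = 1/((-1*250 - 1*(-20)) + 22765) = 1/((-250 + 20) + 22765) = 1/(-230 + 22765) = 1/22535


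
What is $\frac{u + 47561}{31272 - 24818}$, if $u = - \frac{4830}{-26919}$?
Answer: $\frac{426766463}{57911742} \approx 7.3693$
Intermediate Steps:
$u = \frac{1610}{8973}$ ($u = \left(-4830\right) \left(- \frac{1}{26919}\right) = \frac{1610}{8973} \approx 0.17943$)
$\frac{u + 47561}{31272 - 24818} = \frac{\frac{1610}{8973} + 47561}{31272 - 24818} = \frac{426766463}{8973 \cdot 6454} = \frac{426766463}{8973} \cdot \frac{1}{6454} = \frac{426766463}{57911742}$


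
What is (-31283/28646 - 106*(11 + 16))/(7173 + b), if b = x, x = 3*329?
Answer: -16403227/46750272 ≈ -0.35087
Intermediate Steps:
x = 987
b = 987
(-31283/28646 - 106*(11 + 16))/(7173 + b) = (-31283/28646 - 106*(11 + 16))/(7173 + 987) = (-31283*1/28646 - 106*27)/8160 = (-31283/28646 - 2862)*(1/8160) = -82016135/28646*1/8160 = -16403227/46750272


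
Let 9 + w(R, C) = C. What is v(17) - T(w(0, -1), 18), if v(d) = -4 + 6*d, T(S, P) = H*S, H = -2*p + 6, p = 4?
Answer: 78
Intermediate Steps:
H = -2 (H = -2*4 + 6 = -8 + 6 = -2)
w(R, C) = -9 + C
T(S, P) = -2*S
v(17) - T(w(0, -1), 18) = (-4 + 6*17) - (-2)*(-9 - 1) = (-4 + 102) - (-2)*(-10) = 98 - 1*20 = 98 - 20 = 78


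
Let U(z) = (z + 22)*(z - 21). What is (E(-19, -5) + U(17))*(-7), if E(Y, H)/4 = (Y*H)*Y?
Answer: 51632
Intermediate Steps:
E(Y, H) = 4*H*Y² (E(Y, H) = 4*((Y*H)*Y) = 4*((H*Y)*Y) = 4*(H*Y²) = 4*H*Y²)
U(z) = (-21 + z)*(22 + z) (U(z) = (22 + z)*(-21 + z) = (-21 + z)*(22 + z))
(E(-19, -5) + U(17))*(-7) = (4*(-5)*(-19)² + (-462 + 17 + 17²))*(-7) = (4*(-5)*361 + (-462 + 17 + 289))*(-7) = (-7220 - 156)*(-7) = -7376*(-7) = 51632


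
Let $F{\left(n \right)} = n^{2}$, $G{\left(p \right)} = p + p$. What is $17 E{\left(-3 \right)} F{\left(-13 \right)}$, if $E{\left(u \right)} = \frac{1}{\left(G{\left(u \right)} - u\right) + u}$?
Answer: $- \frac{2873}{6} \approx -478.83$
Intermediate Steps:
$G{\left(p \right)} = 2 p$
$E{\left(u \right)} = \frac{1}{2 u}$ ($E{\left(u \right)} = \frac{1}{\left(2 u - u\right) + u} = \frac{1}{u + u} = \frac{1}{2 u}$)
$17 E{\left(-3 \right)} F{\left(-13 \right)} = 17 \frac{1}{2 \left(-3\right)} \left(-13\right)^{2} = 17 \cdot \frac{1}{2} \left(- \frac{1}{3}\right) 169 = 17 \left(- \frac{1}{6}\right) 169 = \left(- \frac{17}{6}\right) 169 = - \frac{2873}{6}$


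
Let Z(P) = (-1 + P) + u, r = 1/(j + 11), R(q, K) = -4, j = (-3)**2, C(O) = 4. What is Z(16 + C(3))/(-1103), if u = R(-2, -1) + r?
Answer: -301/22060 ≈ -0.013645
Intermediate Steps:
j = 9
r = 1/20 (r = 1/(9 + 11) = 1/20 ≈ 0.050000)
u = -79/20 (u = -4 + 1/20 = -79/20 ≈ -3.9500)
Z(P) = -99/20 + P (Z(P) = (-1 + P) - 79/20 = -99/20 + P)
Z(16 + C(3))/(-1103) = (-99/20 + (16 + 4))/(-1103) = (-99/20 + 20)*(-1/1103) = (301/20)*(-1/1103) = -301/22060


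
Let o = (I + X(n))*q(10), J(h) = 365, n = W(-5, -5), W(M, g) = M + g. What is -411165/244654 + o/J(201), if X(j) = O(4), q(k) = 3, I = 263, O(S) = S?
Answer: 45892629/89298710 ≈ 0.51392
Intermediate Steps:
n = -10 (n = -5 - 5 = -10)
X(j) = 4
o = 801 (o = (263 + 4)*3 = 267*3 = 801)
-411165/244654 + o/J(201) = -411165/244654 + 801/365 = 45892629/89298710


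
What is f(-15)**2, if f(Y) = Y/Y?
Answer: 1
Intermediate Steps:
f(Y) = 1
f(-15)**2 = 1**2 = 1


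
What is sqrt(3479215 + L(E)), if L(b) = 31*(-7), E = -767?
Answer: sqrt(3478998) ≈ 1865.2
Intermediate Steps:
L(b) = -217
sqrt(3479215 + L(E)) = sqrt(3479215 - 217) = sqrt(3478998)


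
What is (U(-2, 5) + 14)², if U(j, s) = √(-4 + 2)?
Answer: (14 + I*√2)² ≈ 194.0 + 39.598*I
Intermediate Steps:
U(j, s) = I*√2 (U(j, s) = √(-2) = I*√2)
(U(-2, 5) + 14)² = (I*√2 + 14)² = (14 + I*√2)²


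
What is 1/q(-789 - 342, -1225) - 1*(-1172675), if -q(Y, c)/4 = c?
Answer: 5746107501/4900 ≈ 1.1727e+6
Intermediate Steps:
q(Y, c) = -4*c
1/q(-789 - 342, -1225) - 1*(-1172675) = 1/(-4*(-1225)) - 1*(-1172675) = 1/4900 + 1172675 = 5746107501/4900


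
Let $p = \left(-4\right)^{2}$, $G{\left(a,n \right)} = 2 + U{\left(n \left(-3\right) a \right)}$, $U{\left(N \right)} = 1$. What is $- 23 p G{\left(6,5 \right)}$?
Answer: $-1104$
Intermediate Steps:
$G{\left(a,n \right)} = 3$ ($G{\left(a,n \right)} = 2 + 1 = 3$)
$p = 16$
$- 23 p G{\left(6,5 \right)} = \left(-23\right) 16 \cdot 3 = \left(-368\right) 3 = -1104$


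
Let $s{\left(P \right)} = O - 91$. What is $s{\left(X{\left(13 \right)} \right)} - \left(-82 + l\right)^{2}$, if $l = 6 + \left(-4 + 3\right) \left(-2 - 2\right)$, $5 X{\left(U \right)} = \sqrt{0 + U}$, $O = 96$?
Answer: $-5179$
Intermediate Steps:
$X{\left(U \right)} = \frac{\sqrt{U}}{5}$ ($X{\left(U \right)} = \frac{\sqrt{0 + U}}{5} = \frac{\sqrt{U}}{5}$)
$s{\left(P \right)} = 5$ ($s{\left(P \right)} = 96 - 91 = 5$)
$l = 10$ ($l = 6 - \left(-2 - 2\right) = 6 - -4 = 6 + 4 = 10$)
$s{\left(X{\left(13 \right)} \right)} - \left(-82 + l\right)^{2} = 5 - \left(-82 + 10\right)^{2} = 5 - \left(-72\right)^{2} = 5 - 5184 = -5179$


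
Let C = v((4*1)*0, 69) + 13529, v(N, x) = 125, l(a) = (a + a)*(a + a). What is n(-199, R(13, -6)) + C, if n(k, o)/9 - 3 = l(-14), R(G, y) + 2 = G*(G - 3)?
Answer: 20737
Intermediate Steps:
R(G, y) = -2 + G*(-3 + G) (R(G, y) = -2 + G*(G - 3) = -2 + G*(-3 + G))
l(a) = 4*a² (l(a) = (2*a)*(2*a) = 4*a²)
C = 13654 (C = 125 + 13529 = 13654)
n(k, o) = 7083 (n(k, o) = 27 + 9*(4*(-14)²) = 27 + 9*(4*196) = 27 + 9*784 = 27 + 7056 = 7083)
n(-199, R(13, -6)) + C = 7083 + 13654 = 20737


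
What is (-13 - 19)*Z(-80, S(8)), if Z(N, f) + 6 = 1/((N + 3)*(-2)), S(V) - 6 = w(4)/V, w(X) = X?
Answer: 14768/77 ≈ 191.79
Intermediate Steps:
S(V) = 6 + 4/V
Z(N, f) = -6 + 1/(-6 - 2*N) (Z(N, f) = -6 + 1/((N + 3)*(-2)) = -6 + 1/((3 + N)*(-2)) = -6 + 1/(-6 - 2*N))
(-13 - 19)*Z(-80, S(8)) = (-13 - 19)*((-37 - 12*(-80))/(2*(3 - 80))) = -16*(-37 + 960)/(-77) = -16*(-1)*923/77 = -32*(-923/154) = 14768/77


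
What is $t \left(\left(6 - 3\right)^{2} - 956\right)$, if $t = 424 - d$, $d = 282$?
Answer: $-134474$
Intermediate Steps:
$t = 142$ ($t = 424 - 282 = 142$)
$t \left(\left(6 - 3\right)^{2} - 956\right) = 142 \left(\left(6 - 3\right)^{2} - 956\right) = 142 \left(3^{2} - 956\right) = 142 \left(9 - 956\right) = 142 \left(-947\right) = -134474$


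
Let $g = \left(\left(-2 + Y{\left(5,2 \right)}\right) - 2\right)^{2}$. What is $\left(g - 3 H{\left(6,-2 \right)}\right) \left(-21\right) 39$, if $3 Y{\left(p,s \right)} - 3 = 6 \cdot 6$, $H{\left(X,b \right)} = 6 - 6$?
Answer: $-66339$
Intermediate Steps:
$H{\left(X,b \right)} = 0$ ($H{\left(X,b \right)} = 6 - 6 = 0$)
$Y{\left(p,s \right)} = 13$ ($Y{\left(p,s \right)} = 1 + \frac{6 \cdot 6}{3} = 1 + \frac{1}{3} \cdot 36 = 1 + 12 = 13$)
$g = 81$ ($g = \left(\left(-2 + 13\right) - 2\right)^{2} = \left(11 - 2\right)^{2} = 9^{2} = 81$)
$\left(g - 3 H{\left(6,-2 \right)}\right) \left(-21\right) 39 = \left(81 - 0\right) \left(-21\right) 39 = \left(81 + 0\right) \left(-21\right) 39 = 81 \left(-21\right) 39 = \left(-1701\right) 39 = -66339$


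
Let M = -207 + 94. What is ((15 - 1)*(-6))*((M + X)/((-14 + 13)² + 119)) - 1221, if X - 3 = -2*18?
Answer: -5594/5 ≈ -1118.8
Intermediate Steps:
M = -113
X = -33 (X = 3 - 2*18 = 3 - 36 = -33)
((15 - 1)*(-6))*((M + X)/((-14 + 13)² + 119)) - 1221 = ((15 - 1)*(-6))*((-113 - 33)/((-14 + 13)² + 119)) - 1221 = (14*(-6))*(-146/((-1)² + 119)) - 1221 = -(-12264)/(1 + 119) - 1221 = -(-12264)/120 - 1221 = -84*(-73/60) - 1221 = 511/5 - 1221 = -5594/5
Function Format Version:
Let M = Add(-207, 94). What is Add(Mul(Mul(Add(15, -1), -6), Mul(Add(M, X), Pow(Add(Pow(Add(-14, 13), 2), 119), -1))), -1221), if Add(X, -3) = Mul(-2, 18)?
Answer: Rational(-5594, 5) ≈ -1118.8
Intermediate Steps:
M = -113
X = -33 (X = Add(3, Mul(-2, 18)) = Add(3, -36) = -33)
Add(Mul(Mul(Add(15, -1), -6), Mul(Add(M, X), Pow(Add(Pow(Add(-14, 13), 2), 119), -1))), -1221) = Add(Mul(Mul(Add(15, -1), -6), Mul(Add(-113, -33), Pow(Add(Pow(Add(-14, 13), 2), 119), -1))), -1221) = Add(Mul(Mul(14, -6), Mul(-146, Pow(Add(Pow(-1, 2), 119), -1))), -1221) = Add(Mul(-84, Mul(-146, Pow(Add(1, 119), -1))), -1221) = Add(Mul(-84, Mul(-146, Pow(120, -1))), -1221) = Add(Mul(-84, Mul(-146, Rational(1, 120))), -1221) = Add(Mul(-84, Rational(-73, 60)), -1221) = Add(Rational(511, 5), -1221) = Rational(-5594, 5)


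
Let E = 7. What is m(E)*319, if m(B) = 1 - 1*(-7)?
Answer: 2552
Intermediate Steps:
m(B) = 8 (m(B) = 1 + 7 = 8)
m(E)*319 = 8*319 = 2552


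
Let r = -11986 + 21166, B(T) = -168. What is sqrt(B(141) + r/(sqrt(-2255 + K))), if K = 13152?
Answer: 2*sqrt(-17257002 + 86535*sqrt(10897))/641 ≈ 8.9476*I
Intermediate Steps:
r = 9180
sqrt(B(141) + r/(sqrt(-2255 + K))) = sqrt(-168 + 9180/(sqrt(-2255 + 13152))) = sqrt(-168 + 9180/(sqrt(10897))) = sqrt(-168 + 9180*(sqrt(10897)/10897)) = sqrt(-168 + 540*sqrt(10897)/641)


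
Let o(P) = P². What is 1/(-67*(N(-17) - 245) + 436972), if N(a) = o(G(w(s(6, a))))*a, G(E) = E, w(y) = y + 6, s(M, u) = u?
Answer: 1/591206 ≈ 1.6915e-6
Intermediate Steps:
w(y) = 6 + y
N(a) = a*(6 + a)² (N(a) = (6 + a)²*a = a*(6 + a)²)
1/(-67*(N(-17) - 245) + 436972) = 1/(-67*(-17*(6 - 17)² - 245) + 436972) = 1/(-67*(-17*(-11)² - 245) + 436972) = 1/(-67*(-17*121 - 245) + 436972) = 1/(-67*(-2057 - 245) + 436972) = 1/(-67*(-2302) + 436972) = 1/(154234 + 436972) = 1/591206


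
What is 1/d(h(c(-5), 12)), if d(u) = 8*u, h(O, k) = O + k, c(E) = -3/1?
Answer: 1/72 ≈ 0.013889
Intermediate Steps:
c(E) = -3 (c(E) = -3*1 = -3)
1/d(h(c(-5), 12)) = 1/(8*(-3 + 12)) = 1/(8*9) = 1/72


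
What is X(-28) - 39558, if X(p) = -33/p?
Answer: -1107591/28 ≈ -39557.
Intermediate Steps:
X(-28) - 39558 = -33/(-28) - 39558 = -33*(-1/28) - 39558 = 33/28 - 39558 = -1107591/28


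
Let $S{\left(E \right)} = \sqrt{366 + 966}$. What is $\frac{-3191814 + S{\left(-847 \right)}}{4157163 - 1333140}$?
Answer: $- \frac{1063938}{941341} + \frac{2 \sqrt{37}}{941341} \approx -1.1302$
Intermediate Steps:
$S{\left(E \right)} = 6 \sqrt{37}$ ($S{\left(E \right)} = \sqrt{1332} = 6 \sqrt{37}$)
$\frac{-3191814 + S{\left(-847 \right)}}{4157163 - 1333140} = \frac{-3191814 + 6 \sqrt{37}}{4157163 - 1333140} = \frac{-3191814 + 6 \sqrt{37}}{2824023} = \left(-3191814 + 6 \sqrt{37}\right) \frac{1}{2824023} = - \frac{1063938}{941341} + \frac{2 \sqrt{37}}{941341}$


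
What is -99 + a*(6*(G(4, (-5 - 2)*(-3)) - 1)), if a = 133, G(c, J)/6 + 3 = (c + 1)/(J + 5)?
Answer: -186423/13 ≈ -14340.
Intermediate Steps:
G(c, J) = -18 + 6*(1 + c)/(5 + J) (G(c, J) = -18 + 6*((c + 1)/(J + 5)) = -18 + 6*((1 + c)/(5 + J)) = -18 + 6*(1 + c)/(5 + J))
-99 + a*(6*(G(4, (-5 - 2)*(-3)) - 1)) = -99 + 133*(6*(6*(-14 + 4 - 3*(-5 - 2)*(-3))/(5 + (-5 - 2)*(-3)) - 1)) = -99 + 133*(6*(6*(-14 + 4 - (-21)*(-3))/(5 - 7*(-3)) - 1)) = -99 + 133*(6*(6*(-14 + 4 - 3*21)/(5 + 21) - 1)) = -99 + 133*(6*(6*(-14 + 4 - 63)/26 - 1)) = -99 + 133*(6*(6*(1/26)*(-73) - 1)) = -99 + 133*(6*(-219/13 - 1)) = -99 + 133*(6*(-232/13)) = -99 + 133*(-1392/13) = -99 - 185136/13 = -186423/13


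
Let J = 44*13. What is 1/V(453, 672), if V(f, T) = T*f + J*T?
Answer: 1/688800 ≈ 1.4518e-6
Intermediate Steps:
J = 572
V(f, T) = 572*T + T*f (V(f, T) = T*f + 572*T = 572*T + T*f)
1/V(453, 672) = 1/(672*(572 + 453)) = 1/(672*1025) = 1/688800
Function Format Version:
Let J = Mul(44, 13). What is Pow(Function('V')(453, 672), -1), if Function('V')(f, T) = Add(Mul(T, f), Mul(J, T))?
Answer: Rational(1, 688800) ≈ 1.4518e-6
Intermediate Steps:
J = 572
Function('V')(f, T) = Add(Mul(572, T), Mul(T, f)) (Function('V')(f, T) = Add(Mul(T, f), Mul(572, T)) = Add(Mul(572, T), Mul(T, f)))
Pow(Function('V')(453, 672), -1) = Pow(Mul(672, Add(572, 453)), -1) = Pow(Mul(672, 1025), -1) = Pow(688800, -1) = Rational(1, 688800)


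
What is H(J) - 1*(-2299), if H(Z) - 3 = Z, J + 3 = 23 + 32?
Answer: 2354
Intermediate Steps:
J = 52 (J = -3 + (23 + 32) = -3 + 55 = 52)
H(Z) = 3 + Z
H(J) - 1*(-2299) = (3 + 52) - 1*(-2299) = 55 + 2299 = 2354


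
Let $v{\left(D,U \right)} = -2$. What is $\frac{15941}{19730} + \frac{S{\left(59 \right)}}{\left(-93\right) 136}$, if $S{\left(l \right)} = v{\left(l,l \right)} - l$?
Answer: $\frac{101412649}{124772520} \approx 0.81278$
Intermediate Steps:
$S{\left(l \right)} = -2 - l$
$\frac{15941}{19730} + \frac{S{\left(59 \right)}}{\left(-93\right) 136} = \frac{15941}{19730} + \frac{-2 - 59}{\left(-93\right) 136} = 15941 \cdot \frac{1}{19730} + \frac{-2 - 59}{-12648} = \frac{15941}{19730} - - \frac{61}{12648} = \frac{15941}{19730} + \frac{61}{12648} = \frac{101412649}{124772520}$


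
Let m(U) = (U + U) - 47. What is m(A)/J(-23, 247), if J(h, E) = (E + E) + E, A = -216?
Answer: -479/741 ≈ -0.64642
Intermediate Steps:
J(h, E) = 3*E (J(h, E) = 2*E + E = 3*E)
m(U) = -47 + 2*U (m(U) = 2*U - 47 = -47 + 2*U)
m(A)/J(-23, 247) = (-47 + 2*(-216))/((3*247)) = (-47 - 432)/741 = -479*1/741 = -479/741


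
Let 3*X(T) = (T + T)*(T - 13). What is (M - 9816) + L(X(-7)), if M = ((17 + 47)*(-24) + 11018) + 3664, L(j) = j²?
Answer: 108370/9 ≈ 12041.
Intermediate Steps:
X(T) = 2*T*(-13 + T)/3 (X(T) = ((T + T)*(T - 13))/3 = ((2*T)*(-13 + T))/3 = (2*T*(-13 + T))/3 = 2*T*(-13 + T)/3)
M = 13146 (M = (64*(-24) + 11018) + 3664 = (-1536 + 11018) + 3664 = 9482 + 3664 = 13146)
(M - 9816) + L(X(-7)) = (13146 - 9816) + ((⅔)*(-7)*(-13 - 7))² = 3330 + ((⅔)*(-7)*(-20))² = 3330 + (280/3)² = 3330 + 78400/9 = 108370/9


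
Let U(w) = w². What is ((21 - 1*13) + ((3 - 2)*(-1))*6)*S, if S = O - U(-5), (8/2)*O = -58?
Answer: -79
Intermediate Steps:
O = -29/2 (O = (¼)*(-58) = -29/2 ≈ -14.500)
S = -79/2 (S = -29/2 - 1*(-5)² = -29/2 - 1*25 = -29/2 - 25 = -79/2 ≈ -39.500)
((21 - 1*13) + ((3 - 2)*(-1))*6)*S = ((21 - 1*13) + ((3 - 2)*(-1))*6)*(-79/2) = ((21 - 13) + (1*(-1))*6)*(-79/2) = (8 - 1*6)*(-79/2) = (8 - 6)*(-79/2) = 2*(-79/2) = -79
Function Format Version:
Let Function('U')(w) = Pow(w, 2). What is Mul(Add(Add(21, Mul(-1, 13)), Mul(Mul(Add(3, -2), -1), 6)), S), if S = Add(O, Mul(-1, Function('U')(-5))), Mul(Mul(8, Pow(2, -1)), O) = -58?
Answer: -79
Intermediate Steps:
O = Rational(-29, 2) (O = Mul(Rational(1, 4), -58) = Rational(-29, 2) ≈ -14.500)
S = Rational(-79, 2) (S = Add(Rational(-29, 2), Mul(-1, Pow(-5, 2))) = Add(Rational(-29, 2), Mul(-1, 25)) = Add(Rational(-29, 2), -25) = Rational(-79, 2) ≈ -39.500)
Mul(Add(Add(21, Mul(-1, 13)), Mul(Mul(Add(3, -2), -1), 6)), S) = Mul(Add(Add(21, Mul(-1, 13)), Mul(Mul(Add(3, -2), -1), 6)), Rational(-79, 2)) = Mul(Add(Add(21, -13), Mul(Mul(1, -1), 6)), Rational(-79, 2)) = Mul(Add(8, Mul(-1, 6)), Rational(-79, 2)) = Mul(Add(8, -6), Rational(-79, 2)) = Mul(2, Rational(-79, 2)) = -79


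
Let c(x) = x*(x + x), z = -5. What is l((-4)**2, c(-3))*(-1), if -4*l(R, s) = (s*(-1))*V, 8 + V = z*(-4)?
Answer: -54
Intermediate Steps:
V = 12 (V = -8 - 5*(-4) = -8 + 20 = 12)
c(x) = 2*x**2 (c(x) = x*(2*x) = 2*x**2)
l(R, s) = 3*s (l(R, s) = -s*(-1)*12/4 = -(-s)*12/4 = -(-3)*s = 3*s)
l((-4)**2, c(-3))*(-1) = (3*(2*(-3)**2))*(-1) = (3*(2*9))*(-1) = (3*18)*(-1) = 54*(-1) = -54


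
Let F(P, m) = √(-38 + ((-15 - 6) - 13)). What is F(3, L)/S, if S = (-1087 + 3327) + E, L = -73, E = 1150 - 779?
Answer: 6*I*√2/2611 ≈ 0.0032498*I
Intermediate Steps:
E = 371
F(P, m) = 6*I*√2 (F(P, m) = √(-38 + (-21 - 13)) = √(-38 - 34) = √(-72) = 6*I*√2)
S = 2611 (S = (-1087 + 3327) + 371 = 2240 + 371 = 2611)
F(3, L)/S = (6*I*√2)/2611 = (6*I*√2)*(1/2611) = 6*I*√2/2611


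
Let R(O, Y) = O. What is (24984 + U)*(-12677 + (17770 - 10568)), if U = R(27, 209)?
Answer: -136935225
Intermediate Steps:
U = 27
(24984 + U)*(-12677 + (17770 - 10568)) = (24984 + 27)*(-12677 + (17770 - 10568)) = 25011*(-12677 + 7202) = 25011*(-5475) = -136935225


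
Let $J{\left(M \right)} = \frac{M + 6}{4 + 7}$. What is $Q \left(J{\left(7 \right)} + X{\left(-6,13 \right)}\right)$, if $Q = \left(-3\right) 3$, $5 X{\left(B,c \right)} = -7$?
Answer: $\frac{108}{55} \approx 1.9636$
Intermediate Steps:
$X{\left(B,c \right)} = - \frac{7}{5}$ ($X{\left(B,c \right)} = \frac{1}{5} \left(-7\right) = - \frac{7}{5}$)
$Q = -9$
$J{\left(M \right)} = \frac{6}{11} + \frac{M}{11}$ ($J{\left(M \right)} = \frac{6 + M}{11} = \left(6 + M\right) \frac{1}{11} = \frac{6}{11} + \frac{M}{11}$)
$Q \left(J{\left(7 \right)} + X{\left(-6,13 \right)}\right) = - 9 \left(\left(\frac{6}{11} + \frac{1}{11} \cdot 7\right) - \frac{7}{5}\right) = - 9 \left(\left(\frac{6}{11} + \frac{7}{11}\right) - \frac{7}{5}\right) = - 9 \left(\frac{13}{11} - \frac{7}{5}\right) = \left(-9\right) \left(- \frac{12}{55}\right) = \frac{108}{55}$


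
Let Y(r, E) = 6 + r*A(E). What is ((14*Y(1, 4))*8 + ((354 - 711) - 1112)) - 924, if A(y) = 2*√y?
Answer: -1273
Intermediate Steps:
Y(r, E) = 6 + 2*r*√E (Y(r, E) = 6 + r*(2*√E) = 6 + 2*r*√E)
((14*Y(1, 4))*8 + ((354 - 711) - 1112)) - 924 = ((14*(6 + 2*1*√4))*8 + ((354 - 711) - 1112)) - 924 = ((14*(6 + 2*1*2))*8 + (-357 - 1112)) - 924 = ((14*(6 + 4))*8 - 1469) - 924 = ((14*10)*8 - 1469) - 924 = (140*8 - 1469) - 924 = (1120 - 1469) - 924 = -349 - 924 = -1273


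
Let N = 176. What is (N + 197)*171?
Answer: 63783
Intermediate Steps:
(N + 197)*171 = (176 + 197)*171 = 373*171 = 63783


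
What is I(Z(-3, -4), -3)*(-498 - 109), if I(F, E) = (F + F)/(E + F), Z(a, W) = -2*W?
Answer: -9712/5 ≈ -1942.4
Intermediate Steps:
I(F, E) = 2*F/(E + F) (I(F, E) = (2*F)/(E + F) = 2*F/(E + F))
I(Z(-3, -4), -3)*(-498 - 109) = (2*(-2*(-4))/(-3 - 2*(-4)))*(-498 - 109) = (2*8/(-3 + 8))*(-607) = (2*8/5)*(-607) = (2*8*(⅕))*(-607) = (16/5)*(-607) = -9712/5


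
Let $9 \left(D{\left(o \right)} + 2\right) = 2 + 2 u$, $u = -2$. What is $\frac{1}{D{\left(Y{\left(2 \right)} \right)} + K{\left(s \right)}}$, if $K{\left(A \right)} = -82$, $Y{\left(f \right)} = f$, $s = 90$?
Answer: $- \frac{9}{758} \approx -0.011873$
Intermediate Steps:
$D{\left(o \right)} = - \frac{20}{9}$ ($D{\left(o \right)} = -2 + \frac{2 + 2 \left(-2\right)}{9} = -2 + \frac{2 - 4}{9} = -2 + \frac{1}{9} \left(-2\right) = -2 - \frac{2}{9} = - \frac{20}{9}$)
$\frac{1}{D{\left(Y{\left(2 \right)} \right)} + K{\left(s \right)}} = \frac{1}{- \frac{20}{9} - 82} = \frac{1}{- \frac{758}{9}} = - \frac{9}{758}$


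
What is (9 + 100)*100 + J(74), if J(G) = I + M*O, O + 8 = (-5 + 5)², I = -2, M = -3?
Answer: 10922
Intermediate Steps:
O = -8 (O = -8 + (-5 + 5)² = -8 + 0² = -8 + 0 = -8)
J(G) = 22 (J(G) = -2 - 3*(-8) = -2 + 24 = 22)
(9 + 100)*100 + J(74) = (9 + 100)*100 + 22 = 109*100 + 22 = 10900 + 22 = 10922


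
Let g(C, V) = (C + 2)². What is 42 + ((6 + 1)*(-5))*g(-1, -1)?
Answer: 7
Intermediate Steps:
g(C, V) = (2 + C)²
42 + ((6 + 1)*(-5))*g(-1, -1) = 42 + ((6 + 1)*(-5))*(2 - 1)² = 42 + (7*(-5))*1² = 42 - 35*1 = 42 - 35 = 7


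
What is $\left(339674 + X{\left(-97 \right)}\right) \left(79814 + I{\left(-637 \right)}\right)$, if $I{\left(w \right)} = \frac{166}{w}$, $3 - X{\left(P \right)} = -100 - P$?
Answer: $\frac{17269790447360}{637} \approx 2.7111 \cdot 10^{10}$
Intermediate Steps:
$X{\left(P \right)} = 103 + P$ ($X{\left(P \right)} = 3 - \left(-100 - P\right) = 3 + \left(100 + P\right) = 103 + P$)
$\left(339674 + X{\left(-97 \right)}\right) \left(79814 + I{\left(-637 \right)}\right) = \left(339674 + \left(103 - 97\right)\right) \left(79814 + \frac{166}{-637}\right) = \left(339674 + 6\right) \left(79814 + 166 \left(- \frac{1}{637}\right)\right) = 339680 \left(79814 - \frac{166}{637}\right) = 339680 \cdot \frac{50841352}{637} = \frac{17269790447360}{637}$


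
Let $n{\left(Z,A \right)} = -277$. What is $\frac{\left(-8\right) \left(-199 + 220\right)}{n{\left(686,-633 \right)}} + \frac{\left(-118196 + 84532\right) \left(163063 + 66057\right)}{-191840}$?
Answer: $\frac{13353498328}{332123} \approx 40207.0$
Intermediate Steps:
$\frac{\left(-8\right) \left(-199 + 220\right)}{n{\left(686,-633 \right)}} + \frac{\left(-118196 + 84532\right) \left(163063 + 66057\right)}{-191840} = \frac{\left(-8\right) \left(-199 + 220\right)}{-277} + \frac{\left(-118196 + 84532\right) \left(163063 + 66057\right)}{-191840} = \left(-8\right) 21 \left(- \frac{1}{277}\right) + \left(-33664\right) 229120 \left(- \frac{1}{191840}\right) = \left(-168\right) \left(- \frac{1}{277}\right) - - \frac{48206848}{1199} = \frac{168}{277} + \frac{48206848}{1199} = \frac{13353498328}{332123}$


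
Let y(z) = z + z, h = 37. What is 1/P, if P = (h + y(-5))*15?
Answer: 1/405 ≈ 0.0024691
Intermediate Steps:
y(z) = 2*z
P = 405 (P = (37 + 2*(-5))*15 = (37 - 10)*15 = 27*15 = 405)
1/P = 1/405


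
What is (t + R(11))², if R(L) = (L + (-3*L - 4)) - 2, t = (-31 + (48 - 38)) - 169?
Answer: 47524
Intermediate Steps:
t = -190 (t = (-31 + 10) - 169 = -21 - 169 = -190)
R(L) = -6 - 2*L (R(L) = (L + (-4 - 3*L)) - 2 = (-4 - 2*L) - 2 = -6 - 2*L)
(t + R(11))² = (-190 + (-6 - 2*11))² = (-190 + (-6 - 22))² = (-190 - 28)² = (-218)² = 47524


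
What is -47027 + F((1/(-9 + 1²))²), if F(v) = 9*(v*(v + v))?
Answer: -96311287/2048 ≈ -47027.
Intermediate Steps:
F(v) = 18*v² (F(v) = 9*(v*(2*v)) = 9*(2*v²) = 18*v²)
-47027 + F((1/(-9 + 1²))²) = -47027 + 18*((1/(-9 + 1²))²)² = -47027 + 18*((1/(-9 + 1))²)² = -47027 + 18*((1/(-8))²)² = -47027 + 18*((-⅛)²)² = -47027 + 18*(1/64)² = -47027 + 18*(1/4096) = -47027 + 9/2048 = -96311287/2048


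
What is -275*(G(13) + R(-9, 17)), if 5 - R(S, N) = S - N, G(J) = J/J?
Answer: -8800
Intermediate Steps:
G(J) = 1
R(S, N) = 5 + N - S (R(S, N) = 5 - (S - N) = 5 + (N - S) = 5 + N - S)
-275*(G(13) + R(-9, 17)) = -275*(1 + (5 + 17 - 1*(-9))) = -275*(1 + (5 + 17 + 9)) = -275*(1 + 31) = -275*32 = -8800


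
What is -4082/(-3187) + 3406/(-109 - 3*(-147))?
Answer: 6105073/529042 ≈ 11.540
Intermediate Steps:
-4082/(-3187) + 3406/(-109 - 3*(-147)) = -4082*(-1/3187) + 3406/(-109 - 1*(-441)) = 4082/3187 + 3406/(-109 + 441) = 4082/3187 + 3406/332 = 4082/3187 + 3406*(1/332) = 4082/3187 + 1703/166 = 6105073/529042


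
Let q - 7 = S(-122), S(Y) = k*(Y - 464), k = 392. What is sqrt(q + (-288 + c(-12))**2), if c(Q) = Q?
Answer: I*sqrt(139705) ≈ 373.77*I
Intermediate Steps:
S(Y) = -181888 + 392*Y (S(Y) = 392*(Y - 464) = 392*(-464 + Y) = -181888 + 392*Y)
q = -229705 (q = 7 + (-181888 + 392*(-122)) = 7 + (-181888 - 47824) = 7 - 229712 = -229705)
sqrt(q + (-288 + c(-12))**2) = sqrt(-229705 + (-288 - 12)**2) = sqrt(-229705 + (-300)**2) = sqrt(-229705 + 90000) = sqrt(-139705) = I*sqrt(139705)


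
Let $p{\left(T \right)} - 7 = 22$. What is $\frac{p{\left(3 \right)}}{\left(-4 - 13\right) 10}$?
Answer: $- \frac{29}{170} \approx -0.17059$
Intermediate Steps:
$p{\left(T \right)} = 29$ ($p{\left(T \right)} = 7 + 22 = 29$)
$\frac{p{\left(3 \right)}}{\left(-4 - 13\right) 10} = \frac{29}{\left(-4 - 13\right) 10} = \frac{29}{\left(-17\right) 10} = \frac{29}{-170} = 29 \left(- \frac{1}{170}\right) = - \frac{29}{170}$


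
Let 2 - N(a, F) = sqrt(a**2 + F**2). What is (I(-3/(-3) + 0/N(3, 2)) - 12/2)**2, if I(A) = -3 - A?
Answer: 100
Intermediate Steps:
N(a, F) = 2 - sqrt(F**2 + a**2) (N(a, F) = 2 - sqrt(a**2 + F**2) = 2 - sqrt(F**2 + a**2))
(I(-3/(-3) + 0/N(3, 2)) - 12/2)**2 = ((-3 - (-3/(-3) + 0/(2 - sqrt(2**2 + 3**2)))) - 12/2)**2 = ((-3 - (-3*(-1/3) + 0/(2 - sqrt(4 + 9)))) - 12*1/2)**2 = ((-3 - (1 + 0/(2 - sqrt(13)))) - 6)**2 = ((-3 - (1 + 0)) - 6)**2 = ((-3 - 1*1) - 6)**2 = ((-3 - 1) - 6)**2 = (-4 - 6)**2 = (-10)**2 = 100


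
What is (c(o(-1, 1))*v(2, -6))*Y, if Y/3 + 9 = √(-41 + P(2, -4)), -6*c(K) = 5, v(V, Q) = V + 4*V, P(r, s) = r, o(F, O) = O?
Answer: 225 - 25*I*√39 ≈ 225.0 - 156.13*I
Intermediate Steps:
v(V, Q) = 5*V
c(K) = -⅚ (c(K) = -⅙*5 = -⅚)
Y = -27 + 3*I*√39 (Y = -27 + 3*√(-41 + 2) = -27 + 3*√(-39) = -27 + 3*(I*√39) = -27 + 3*I*√39 ≈ -27.0 + 18.735*I)
(c(o(-1, 1))*v(2, -6))*Y = (-25*2/6)*(-27 + 3*I*√39) = (-⅚*10)*(-27 + 3*I*√39) = -25*(-27 + 3*I*√39)/3 = 225 - 25*I*√39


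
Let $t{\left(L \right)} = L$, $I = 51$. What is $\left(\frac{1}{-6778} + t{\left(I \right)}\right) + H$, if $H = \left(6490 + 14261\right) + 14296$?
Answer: $\frac{237894243}{6778} \approx 35098.0$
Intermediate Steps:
$H = 35047$ ($H = 20751 + 14296 = 35047$)
$\left(\frac{1}{-6778} + t{\left(I \right)}\right) + H = \left(\frac{1}{-6778} + 51\right) + 35047 = \left(- \frac{1}{6778} + 51\right) + 35047 = \frac{345677}{6778} + 35047 = \frac{237894243}{6778}$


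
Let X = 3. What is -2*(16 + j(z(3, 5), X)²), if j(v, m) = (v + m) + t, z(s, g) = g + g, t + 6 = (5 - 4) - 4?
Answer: -64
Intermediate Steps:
t = -9 (t = -6 + ((5 - 4) - 4) = -6 + (1 - 4) = -6 - 3 = -9)
z(s, g) = 2*g
j(v, m) = -9 + m + v (j(v, m) = (v + m) - 9 = (m + v) - 9 = -9 + m + v)
-2*(16 + j(z(3, 5), X)²) = -2*(16 + (-9 + 3 + 2*5)²) = -2*(16 + (-9 + 3 + 10)²) = -2*(16 + 4²) = -2*(16 + 16) = -2*32 = -64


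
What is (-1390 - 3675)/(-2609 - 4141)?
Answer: 1013/1350 ≈ 0.75037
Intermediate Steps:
(-1390 - 3675)/(-2609 - 4141) = -5065/(-6750) = -5065*(-1/6750) = 1013/1350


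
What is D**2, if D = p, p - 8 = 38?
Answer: 2116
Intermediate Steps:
p = 46 (p = 8 + 38 = 46)
D = 46
D**2 = 46**2 = 2116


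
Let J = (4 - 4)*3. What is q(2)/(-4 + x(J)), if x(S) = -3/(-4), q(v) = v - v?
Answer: 0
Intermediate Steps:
J = 0 (J = 0*3 = 0)
q(v) = 0
x(S) = 3/4 (x(S) = -3*(-1/4) = 3/4)
q(2)/(-4 + x(J)) = 0/(-4 + 3/4) = 0/(-13/4) = 0*(-4/13) = 0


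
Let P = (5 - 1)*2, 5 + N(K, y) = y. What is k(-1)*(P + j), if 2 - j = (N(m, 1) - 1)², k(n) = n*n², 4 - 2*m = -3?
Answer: 15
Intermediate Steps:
m = 7/2 (m = 2 - ½*(-3) = 2 + 3/2 = 7/2 ≈ 3.5000)
N(K, y) = -5 + y
k(n) = n³
P = 8 (P = 4*2 = 8)
j = -23 (j = 2 - ((-5 + 1) - 1)² = 2 - (-4 - 1)² = 2 - 1*(-5)² = 2 - 1*25 = 2 - 25 = -23)
k(-1)*(P + j) = (-1)³*(8 - 23) = -1*(-15) = 15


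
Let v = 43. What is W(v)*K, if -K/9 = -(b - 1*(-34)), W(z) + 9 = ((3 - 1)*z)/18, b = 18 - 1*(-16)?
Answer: -2584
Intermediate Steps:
b = 34 (b = 18 + 16 = 34)
W(z) = -9 + z/9 (W(z) = -9 + ((3 - 1)*z)/18 = -9 + (2*z)*(1/18) = -9 + z/9)
K = 612 (K = -(-9)*(34 - 1*(-34)) = -(-9)*(34 + 34) = -(-9)*68 = -9*(-68) = 612)
W(v)*K = (-9 + (⅑)*43)*612 = (-9 + 43/9)*612 = -38/9*612 = -2584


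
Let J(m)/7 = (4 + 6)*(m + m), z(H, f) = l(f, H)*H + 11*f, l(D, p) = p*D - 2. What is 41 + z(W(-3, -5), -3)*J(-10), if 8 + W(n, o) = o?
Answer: 719641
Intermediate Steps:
l(D, p) = -2 + D*p (l(D, p) = D*p - 2 = -2 + D*p)
W(n, o) = -8 + o
z(H, f) = 11*f + H*(-2 + H*f) (z(H, f) = (-2 + f*H)*H + 11*f = (-2 + H*f)*H + 11*f = H*(-2 + H*f) + 11*f = 11*f + H*(-2 + H*f))
J(m) = 140*m (J(m) = 7*((4 + 6)*(m + m)) = 7*(10*(2*m)) = 7*(20*m) = 140*m)
41 + z(W(-3, -5), -3)*J(-10) = 41 + (11*(-3) + (-8 - 5)*(-2 + (-8 - 5)*(-3)))*(140*(-10)) = 41 + (-33 - 13*(-2 - 13*(-3)))*(-1400) = 41 + (-33 - 13*(-2 + 39))*(-1400) = 41 + (-33 - 13*37)*(-1400) = 41 + (-33 - 481)*(-1400) = 41 - 514*(-1400) = 41 + 719600 = 719641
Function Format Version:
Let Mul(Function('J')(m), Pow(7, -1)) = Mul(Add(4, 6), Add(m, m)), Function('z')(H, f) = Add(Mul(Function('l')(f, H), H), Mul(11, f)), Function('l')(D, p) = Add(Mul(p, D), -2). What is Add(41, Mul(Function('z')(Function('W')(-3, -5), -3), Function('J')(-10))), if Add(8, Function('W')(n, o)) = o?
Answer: 719641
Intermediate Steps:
Function('l')(D, p) = Add(-2, Mul(D, p)) (Function('l')(D, p) = Add(Mul(D, p), -2) = Add(-2, Mul(D, p)))
Function('W')(n, o) = Add(-8, o)
Function('z')(H, f) = Add(Mul(11, f), Mul(H, Add(-2, Mul(H, f)))) (Function('z')(H, f) = Add(Mul(Add(-2, Mul(f, H)), H), Mul(11, f)) = Add(Mul(Add(-2, Mul(H, f)), H), Mul(11, f)) = Add(Mul(H, Add(-2, Mul(H, f))), Mul(11, f)) = Add(Mul(11, f), Mul(H, Add(-2, Mul(H, f)))))
Function('J')(m) = Mul(140, m) (Function('J')(m) = Mul(7, Mul(Add(4, 6), Add(m, m))) = Mul(7, Mul(10, Mul(2, m))) = Mul(7, Mul(20, m)) = Mul(140, m))
Add(41, Mul(Function('z')(Function('W')(-3, -5), -3), Function('J')(-10))) = Add(41, Mul(Add(Mul(11, -3), Mul(Add(-8, -5), Add(-2, Mul(Add(-8, -5), -3)))), Mul(140, -10))) = Add(41, Mul(Add(-33, Mul(-13, Add(-2, Mul(-13, -3)))), -1400)) = Add(41, Mul(Add(-33, Mul(-13, Add(-2, 39))), -1400)) = Add(41, Mul(Add(-33, Mul(-13, 37)), -1400)) = Add(41, Mul(Add(-33, -481), -1400)) = Add(41, Mul(-514, -1400)) = Add(41, 719600) = 719641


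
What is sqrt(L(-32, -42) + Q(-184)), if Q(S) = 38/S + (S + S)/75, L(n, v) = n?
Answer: I*sqrt(17669589)/690 ≈ 6.0921*I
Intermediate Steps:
Q(S) = 38/S + 2*S/75 (Q(S) = 38/S + (2*S)*(1/75) = 38/S + 2*S/75)
sqrt(L(-32, -42) + Q(-184)) = sqrt(-32 + (38/(-184) + (2/75)*(-184))) = sqrt(-32 + (38*(-1/184) - 368/75)) = sqrt(-32 + (-19/92 - 368/75)) = sqrt(-32 - 35281/6900) = sqrt(-256081/6900) = I*sqrt(17669589)/690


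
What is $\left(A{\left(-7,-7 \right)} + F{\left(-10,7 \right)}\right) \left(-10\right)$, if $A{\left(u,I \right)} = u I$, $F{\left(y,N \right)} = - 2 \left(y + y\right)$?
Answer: $-890$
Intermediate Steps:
$F{\left(y,N \right)} = - 4 y$ ($F{\left(y,N \right)} = - 2 \cdot 2 y = - 4 y$)
$A{\left(u,I \right)} = I u$
$\left(A{\left(-7,-7 \right)} + F{\left(-10,7 \right)}\right) \left(-10\right) = \left(\left(-7\right) \left(-7\right) - -40\right) \left(-10\right) = \left(49 + 40\right) \left(-10\right) = 89 \left(-10\right) = -890$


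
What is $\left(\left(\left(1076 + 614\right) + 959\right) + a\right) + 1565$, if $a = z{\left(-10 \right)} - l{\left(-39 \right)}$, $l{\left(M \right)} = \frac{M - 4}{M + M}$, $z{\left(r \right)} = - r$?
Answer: $\frac{329429}{78} \approx 4223.4$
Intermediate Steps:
$l{\left(M \right)} = \frac{-4 + M}{2 M}$
$a = \frac{737}{78}$ ($a = \left(-1\right) \left(-10\right) - \frac{-4 - 39}{2 \left(-39\right)} = 10 - \frac{1}{2} \left(- \frac{1}{39}\right) \left(-43\right) = 10 - \frac{43}{78} = \frac{737}{78} \approx 9.4487$)
$\left(\left(\left(1076 + 614\right) + 959\right) + a\right) + 1565 = \left(\left(\left(1076 + 614\right) + 959\right) + \frac{737}{78}\right) + 1565 = \left(\left(1690 + 959\right) + \frac{737}{78}\right) + 1565 = \left(2649 + \frac{737}{78}\right) + 1565 = \frac{207359}{78} + 1565 = \frac{329429}{78}$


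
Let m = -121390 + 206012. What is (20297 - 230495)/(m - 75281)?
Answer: -210198/9341 ≈ -22.503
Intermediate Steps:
m = 84622
(20297 - 230495)/(m - 75281) = (20297 - 230495)/(84622 - 75281) = -210198/9341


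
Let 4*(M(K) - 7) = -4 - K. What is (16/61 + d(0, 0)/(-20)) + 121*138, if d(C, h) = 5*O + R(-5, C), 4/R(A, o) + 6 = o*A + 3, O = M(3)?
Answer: 244444321/14640 ≈ 16697.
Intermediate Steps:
M(K) = 6 - K/4 (M(K) = 7 + (-4 - K)/4 = 7 + (-1 - K/4) = 6 - K/4)
O = 21/4 (O = 6 - 1/4*3 = 6 - 3/4 = 21/4 ≈ 5.2500)
R(A, o) = 4/(-3 + A*o) (R(A, o) = 4/(-6 + (o*A + 3)) = 4/(-6 + (A*o + 3)) = 4/(-6 + (3 + A*o)) = 4/(-3 + A*o))
d(C, h) = 105/4 + 4/(-3 - 5*C) (d(C, h) = 5*(21/4) + 4/(-3 - 5*C) = 105/4 + 4/(-3 - 5*C))
(16/61 + d(0, 0)/(-20)) + 121*138 = (16/61 + ((299 + 525*0)/(4*(3 + 5*0)))/(-20)) + 121*138 = (16*(1/61) + ((299 + 0)/(4*(3 + 0)))*(-1/20)) + 16698 = (16/61 + ((1/4)*299/3)*(-1/20)) + 16698 = (16/61 + ((1/4)*(1/3)*299)*(-1/20)) + 16698 = (16/61 + (299/12)*(-1/20)) + 16698 = (16/61 - 299/240) + 16698 = -14399/14640 + 16698 = 244444321/14640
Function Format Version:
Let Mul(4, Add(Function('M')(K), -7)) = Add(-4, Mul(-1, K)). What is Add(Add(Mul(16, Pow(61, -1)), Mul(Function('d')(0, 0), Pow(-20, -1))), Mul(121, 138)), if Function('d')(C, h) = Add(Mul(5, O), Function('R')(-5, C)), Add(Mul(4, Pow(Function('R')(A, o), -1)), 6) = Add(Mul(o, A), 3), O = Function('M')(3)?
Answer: Rational(244444321, 14640) ≈ 16697.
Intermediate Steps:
Function('M')(K) = Add(6, Mul(Rational(-1, 4), K)) (Function('M')(K) = Add(7, Mul(Rational(1, 4), Add(-4, Mul(-1, K)))) = Add(7, Add(-1, Mul(Rational(-1, 4), K))) = Add(6, Mul(Rational(-1, 4), K)))
O = Rational(21, 4) (O = Add(6, Mul(Rational(-1, 4), 3)) = Add(6, Rational(-3, 4)) = Rational(21, 4) ≈ 5.2500)
Function('R')(A, o) = Mul(4, Pow(Add(-3, Mul(A, o)), -1)) (Function('R')(A, o) = Mul(4, Pow(Add(-6, Add(Mul(o, A), 3)), -1)) = Mul(4, Pow(Add(-6, Add(Mul(A, o), 3)), -1)) = Mul(4, Pow(Add(-6, Add(3, Mul(A, o))), -1)) = Mul(4, Pow(Add(-3, Mul(A, o)), -1)))
Function('d')(C, h) = Add(Rational(105, 4), Mul(4, Pow(Add(-3, Mul(-5, C)), -1))) (Function('d')(C, h) = Add(Mul(5, Rational(21, 4)), Mul(4, Pow(Add(-3, Mul(-5, C)), -1))) = Add(Rational(105, 4), Mul(4, Pow(Add(-3, Mul(-5, C)), -1))))
Add(Add(Mul(16, Pow(61, -1)), Mul(Function('d')(0, 0), Pow(-20, -1))), Mul(121, 138)) = Add(Add(Mul(16, Pow(61, -1)), Mul(Mul(Rational(1, 4), Pow(Add(3, Mul(5, 0)), -1), Add(299, Mul(525, 0))), Pow(-20, -1))), Mul(121, 138)) = Add(Add(Mul(16, Rational(1, 61)), Mul(Mul(Rational(1, 4), Pow(Add(3, 0), -1), Add(299, 0)), Rational(-1, 20))), 16698) = Add(Add(Rational(16, 61), Mul(Mul(Rational(1, 4), Pow(3, -1), 299), Rational(-1, 20))), 16698) = Add(Add(Rational(16, 61), Mul(Mul(Rational(1, 4), Rational(1, 3), 299), Rational(-1, 20))), 16698) = Add(Add(Rational(16, 61), Mul(Rational(299, 12), Rational(-1, 20))), 16698) = Add(Add(Rational(16, 61), Rational(-299, 240)), 16698) = Add(Rational(-14399, 14640), 16698) = Rational(244444321, 14640)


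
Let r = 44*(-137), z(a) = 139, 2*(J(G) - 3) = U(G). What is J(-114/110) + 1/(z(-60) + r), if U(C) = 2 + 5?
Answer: 76555/11778 ≈ 6.4998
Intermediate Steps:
U(C) = 7
J(G) = 13/2 (J(G) = 3 + (½)*7 = 3 + 7/2 = 13/2)
r = -6028
J(-114/110) + 1/(z(-60) + r) = 13/2 + 1/(139 - 6028) = 13/2 + 1/(-5889) = 13/2 - 1/5889 = 76555/11778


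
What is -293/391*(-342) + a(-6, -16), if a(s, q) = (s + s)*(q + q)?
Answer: 250350/391 ≈ 640.28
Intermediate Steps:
a(s, q) = 4*q*s (a(s, q) = (2*s)*(2*q) = 4*q*s)
-293/391*(-342) + a(-6, -16) = -293/391*(-342) + 4*(-16)*(-6) = -293*1/391*(-342) + 384 = -293/391*(-342) + 384 = 100206/391 + 384 = 250350/391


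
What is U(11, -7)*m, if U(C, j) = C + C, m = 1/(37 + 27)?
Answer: 11/32 ≈ 0.34375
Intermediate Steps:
m = 1/64 ≈ 0.015625
U(C, j) = 2*C
U(11, -7)*m = (2*11)*(1/64) = 22*(1/64) = 11/32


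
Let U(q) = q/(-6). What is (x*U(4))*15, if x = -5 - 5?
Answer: 100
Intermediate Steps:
x = -10
U(q) = -q/6 (U(q) = q*(-⅙) = -q/6)
(x*U(4))*15 = -(-5)*4/3*15 = -10*(-⅔)*15 = (20/3)*15 = 100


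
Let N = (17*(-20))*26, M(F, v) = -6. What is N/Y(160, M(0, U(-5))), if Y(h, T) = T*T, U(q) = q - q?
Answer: -2210/9 ≈ -245.56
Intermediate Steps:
U(q) = 0
Y(h, T) = T**2
N = -8840 (N = -340*26 = -8840)
N/Y(160, M(0, U(-5))) = -8840/((-6)**2) = -8840/36 = -8840*1/36 = -2210/9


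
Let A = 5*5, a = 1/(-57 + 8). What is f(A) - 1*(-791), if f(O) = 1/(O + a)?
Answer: 968233/1224 ≈ 791.04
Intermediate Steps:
a = -1/49 (a = 1/(-49) = -1/49 ≈ -0.020408)
A = 25
f(O) = 1/(-1/49 + O) (f(O) = 1/(O - 1/49) = 1/(-1/49 + O))
f(A) - 1*(-791) = 49/(-1 + 49*25) - 1*(-791) = 49/(-1 + 1225) + 791 = 49/1224 + 791 = 968233/1224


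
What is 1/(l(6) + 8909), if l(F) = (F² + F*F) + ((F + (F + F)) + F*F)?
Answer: 1/9035 ≈ 0.00011068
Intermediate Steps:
l(F) = 3*F + 3*F² (l(F) = (F² + F²) + ((F + 2*F) + F²) = 2*F² + (3*F + F²) = 2*F² + (F² + 3*F) = 3*F + 3*F²)
1/(l(6) + 8909) = 1/(3*6*(1 + 6) + 8909) = 1/(3*6*7 + 8909) = 1/(126 + 8909) = 1/9035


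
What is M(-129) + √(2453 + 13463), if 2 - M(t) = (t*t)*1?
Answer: -16639 + 2*√3979 ≈ -16513.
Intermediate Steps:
M(t) = 2 - t² (M(t) = 2 - t*t = 2 - t²)
M(-129) + √(2453 + 13463) = (2 - 1*(-129)²) + √(2453 + 13463) = (2 - 1*16641) + √15916 = (2 - 16641) + 2*√3979 = -16639 + 2*√3979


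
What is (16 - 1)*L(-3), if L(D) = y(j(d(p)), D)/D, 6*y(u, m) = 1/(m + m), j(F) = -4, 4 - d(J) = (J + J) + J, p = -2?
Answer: 5/36 ≈ 0.13889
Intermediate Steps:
d(J) = 4 - 3*J (d(J) = 4 - ((J + J) + J) = 4 - (2*J + J) = 4 - 3*J)
y(u, m) = 1/(12*m) (y(u, m) = 1/(6*(m + m)) = 1/(6*((2*m))) = (1/(2*m))/6 = 1/(12*m))
L(D) = 1/(12*D²) (L(D) = (1/(12*D))/D = 1/(12*D²))
(16 - 1)*L(-3) = (16 - 1)*((1/12)/(-3)²) = 15*((1/12)*(⅑)) = 15*(1/108) = 5/36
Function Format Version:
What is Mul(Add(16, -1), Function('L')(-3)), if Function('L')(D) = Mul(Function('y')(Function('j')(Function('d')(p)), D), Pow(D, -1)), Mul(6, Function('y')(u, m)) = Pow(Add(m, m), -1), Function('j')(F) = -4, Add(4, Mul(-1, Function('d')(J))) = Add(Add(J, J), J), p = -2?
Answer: Rational(5, 36) ≈ 0.13889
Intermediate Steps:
Function('d')(J) = Add(4, Mul(-3, J)) (Function('d')(J) = Add(4, Mul(-1, Add(Add(J, J), J))) = Add(4, Mul(-1, Add(Mul(2, J), J))) = Add(4, Mul(-1, Mul(3, J))) = Add(4, Mul(-3, J)))
Function('y')(u, m) = Mul(Rational(1, 12), Pow(m, -1)) (Function('y')(u, m) = Mul(Rational(1, 6), Pow(Add(m, m), -1)) = Mul(Rational(1, 6), Pow(Mul(2, m), -1)) = Mul(Rational(1, 6), Mul(Rational(1, 2), Pow(m, -1))) = Mul(Rational(1, 12), Pow(m, -1)))
Function('L')(D) = Mul(Rational(1, 12), Pow(D, -2)) (Function('L')(D) = Mul(Mul(Rational(1, 12), Pow(D, -1)), Pow(D, -1)) = Mul(Rational(1, 12), Pow(D, -2)))
Mul(Add(16, -1), Function('L')(-3)) = Mul(Add(16, -1), Mul(Rational(1, 12), Pow(-3, -2))) = Mul(15, Mul(Rational(1, 12), Rational(1, 9))) = Mul(15, Rational(1, 108)) = Rational(5, 36)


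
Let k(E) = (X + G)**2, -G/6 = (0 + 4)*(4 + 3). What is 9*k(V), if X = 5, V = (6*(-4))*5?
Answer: 239121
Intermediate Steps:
V = -120 (V = -24*5 = -120)
G = -168 (G = -6*(0 + 4)*(4 + 3) = -24*7 = -6*28 = -168)
k(E) = 26569 (k(E) = (5 - 168)**2 = (-163)**2 = 26569)
9*k(V) = 9*26569 = 239121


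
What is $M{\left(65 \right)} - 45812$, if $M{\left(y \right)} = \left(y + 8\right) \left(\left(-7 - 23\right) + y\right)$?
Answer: $-43257$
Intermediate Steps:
$M{\left(y \right)} = \left(-30 + y\right) \left(8 + y\right)$ ($M{\left(y \right)} = \left(8 + y\right) \left(-30 + y\right) = \left(-30 + y\right) \left(8 + y\right)$)
$M{\left(65 \right)} - 45812 = \left(-240 + 65^{2} - 1430\right) - 45812 = \left(-240 + 4225 - 1430\right) - 45812 = 2555 - 45812 = -43257$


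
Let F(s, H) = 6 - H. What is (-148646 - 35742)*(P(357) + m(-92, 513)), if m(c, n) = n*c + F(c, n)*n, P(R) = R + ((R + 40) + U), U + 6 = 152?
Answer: 56494086156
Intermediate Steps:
U = 146 (U = -6 + 152 = 146)
P(R) = 186 + 2*R (P(R) = R + ((R + 40) + 146) = R + ((40 + R) + 146) = R + (186 + R) = 186 + 2*R)
m(c, n) = c*n + n*(6 - n) (m(c, n) = n*c + (6 - n)*n = c*n + n*(6 - n))
(-148646 - 35742)*(P(357) + m(-92, 513)) = (-148646 - 35742)*((186 + 2*357) + 513*(6 - 92 - 1*513)) = -184388*((186 + 714) + 513*(6 - 92 - 513)) = -184388*(900 + 513*(-599)) = -184388*(900 - 307287) = -184388*(-306387) = 56494086156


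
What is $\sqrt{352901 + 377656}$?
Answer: $3 \sqrt{81173} \approx 854.73$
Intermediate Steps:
$\sqrt{352901 + 377656} = \sqrt{730557} = 3 \sqrt{81173}$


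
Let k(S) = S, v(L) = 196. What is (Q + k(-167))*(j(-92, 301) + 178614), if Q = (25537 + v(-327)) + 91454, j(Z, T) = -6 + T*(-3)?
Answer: 20795039100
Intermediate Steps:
j(Z, T) = -6 - 3*T
Q = 117187 (Q = (25537 + 196) + 91454 = 25733 + 91454 = 117187)
(Q + k(-167))*(j(-92, 301) + 178614) = (117187 - 167)*((-6 - 3*301) + 178614) = 117020*((-6 - 903) + 178614) = 117020*(-909 + 178614) = 117020*177705 = 20795039100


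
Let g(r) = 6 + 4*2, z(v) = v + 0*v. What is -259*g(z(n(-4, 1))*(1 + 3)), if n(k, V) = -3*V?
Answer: -3626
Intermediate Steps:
z(v) = v (z(v) = v + 0 = v)
g(r) = 14 (g(r) = 6 + 8 = 14)
-259*g(z(n(-4, 1))*(1 + 3)) = -259*14 = -3626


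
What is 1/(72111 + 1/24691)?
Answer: 24691/1780492702 ≈ 1.3868e-5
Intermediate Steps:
1/(72111 + 1/24691) = 1/(1780492702/24691) = 24691/1780492702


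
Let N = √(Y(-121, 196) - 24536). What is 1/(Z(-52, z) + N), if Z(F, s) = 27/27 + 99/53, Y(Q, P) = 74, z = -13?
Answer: 4028/34368431 - 25281*I*√302/68736862 ≈ 0.0001172 - 0.0063916*I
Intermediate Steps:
Z(F, s) = 152/53 (Z(F, s) = 27*(1/27) + 99*(1/53) = 1 + 99/53 = 152/53)
N = 9*I*√302 (N = √(74 - 24536) = √(-24462) = 9*I*√302 ≈ 156.4*I)
1/(Z(-52, z) + N) = 1/(152/53 + 9*I*√302)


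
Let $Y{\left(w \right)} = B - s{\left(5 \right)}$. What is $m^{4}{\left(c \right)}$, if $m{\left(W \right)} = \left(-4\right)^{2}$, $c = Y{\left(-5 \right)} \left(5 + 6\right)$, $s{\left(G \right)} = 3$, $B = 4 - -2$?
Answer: $65536$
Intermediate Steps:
$B = 6$ ($B = 4 + 2 = 6$)
$Y{\left(w \right)} = 3$ ($Y{\left(w \right)} = 6 - 3 = 3$)
$c = 33$ ($c = 3 \left(5 + 6\right) = 3 \cdot 11 = 33$)
$m{\left(W \right)} = 16$
$m^{4}{\left(c \right)} = 16^{4} = 65536$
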